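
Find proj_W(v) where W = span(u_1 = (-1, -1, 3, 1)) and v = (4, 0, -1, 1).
proj_W(v) = (1/2, 1/2, -3/2, -1/2)

Set up U = [u_1 | ... | u_1] ∈ R^(4×1). The projector onto W = col(U) is P = U (U^T U)^(-1) U^T.
Compute U^T U =
  [12],
and U^T v = (-6).
Solve U^T U · c = U^T v for the coefficients: c = (-1/2). The projection is proj_W(v) = U c.
Check: (v - proj_W(v)) · u_1 = 0  (should be 0).
Result: proj_W(v) = (1/2, 1/2, -3/2, -1/2).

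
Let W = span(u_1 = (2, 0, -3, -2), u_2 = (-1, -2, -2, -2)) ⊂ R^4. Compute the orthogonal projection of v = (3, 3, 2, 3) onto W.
proj_W(v) = (423/157, 550/157, 328/157, 402/157)

Set up U = [u_1 | ... | u_2] ∈ R^(4×2). The projector onto W = col(U) is P = U (U^T U)^(-1) U^T.
Compute U^T U =
  [17, 8]
  [8, 13],
and U^T v = (-6, -19).
Solve U^T U · c = U^T v for the coefficients: c = (74/157, -275/157). The projection is proj_W(v) = U c.
Check: (v - proj_W(v)) · u_1 = 0  (should be 0).
Check: (v - proj_W(v)) · u_2 = 0  (should be 0).
Result: proj_W(v) = (423/157, 550/157, 328/157, 402/157).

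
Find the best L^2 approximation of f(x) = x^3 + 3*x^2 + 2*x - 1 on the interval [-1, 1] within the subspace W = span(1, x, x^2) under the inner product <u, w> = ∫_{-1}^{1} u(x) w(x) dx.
g(x) = 3*x^2 + 13*x/5 - 1

The best approximation g ∈ W is the orthogonal projection of f onto W. Writing g = a_0 + a_1 x + a_2 x^2, the coefficients solve the normal equations G · a = b where
  G_{ij} = <φ_i, φ_j> and b_i = <f, φ_i>, with φ_0 = 1, φ_1 = x, φ_2 = x^2.
G =
  [2, 0, 2/3]
  [0, 2/3, 0]
  [2/3, 0, 2/5],
b = (0, 26/15, 8/15).
Solving gives a_0 = -1, a_1 = 13/5, a_2 = 3, so
  g(x) = 3*x^2 + 13*x/5 - 1.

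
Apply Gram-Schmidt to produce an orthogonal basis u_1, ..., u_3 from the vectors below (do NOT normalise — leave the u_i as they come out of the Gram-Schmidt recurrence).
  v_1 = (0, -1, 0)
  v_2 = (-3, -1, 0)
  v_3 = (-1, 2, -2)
Orthogonal basis:
  u_1 = (0, -1, 0)
  u_2 = (-3, 0, 0)
  u_3 = (0, 0, -2)

Apply the Gram-Schmidt recurrence
  u_1 = v_1
  u_i = v_i − Σ_{j<i} ((v_i · u_j) / (u_j · u_j)) · u_j.

Step by step this gives:
  u_1 = (0, -1, 0)
  u_2 = (-3, 0, 0)
  u_3 = (0, 0, -2)

Orthogonality check:
  u_2 · u_1 = 0 (should be 0)
  u_3 · u_1 = 0 (should be 0)
  u_3 · u_2 = 0 (should be 0)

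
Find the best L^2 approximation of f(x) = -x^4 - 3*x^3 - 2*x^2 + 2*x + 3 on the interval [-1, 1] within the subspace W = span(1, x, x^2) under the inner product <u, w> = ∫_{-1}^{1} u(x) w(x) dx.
g(x) = -20*x^2/7 + x/5 + 108/35

The best approximation g ∈ W is the orthogonal projection of f onto W. Writing g = a_0 + a_1 x + a_2 x^2, the coefficients solve the normal equations G · a = b where
  G_{ij} = <φ_i, φ_j> and b_i = <f, φ_i>, with φ_0 = 1, φ_1 = x, φ_2 = x^2.
G =
  [2, 0, 2/3]
  [0, 2/3, 0]
  [2/3, 0, 2/5],
b = (64/15, 2/15, 32/35).
Solving gives a_0 = 108/35, a_1 = 1/5, a_2 = -20/7, so
  g(x) = -20*x^2/7 + x/5 + 108/35.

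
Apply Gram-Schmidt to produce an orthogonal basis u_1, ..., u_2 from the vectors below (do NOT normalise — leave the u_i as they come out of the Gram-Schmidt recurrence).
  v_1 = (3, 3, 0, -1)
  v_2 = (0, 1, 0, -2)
Orthogonal basis:
  u_1 = (3, 3, 0, -1)
  u_2 = (-15/19, 4/19, 0, -33/19)

Apply the Gram-Schmidt recurrence
  u_1 = v_1
  u_i = v_i − Σ_{j<i} ((v_i · u_j) / (u_j · u_j)) · u_j.

Step by step this gives:
  u_1 = (3, 3, 0, -1)
  u_2 = (-15/19, 4/19, 0, -33/19)

Orthogonality check:
  u_2 · u_1 = 0 (should be 0)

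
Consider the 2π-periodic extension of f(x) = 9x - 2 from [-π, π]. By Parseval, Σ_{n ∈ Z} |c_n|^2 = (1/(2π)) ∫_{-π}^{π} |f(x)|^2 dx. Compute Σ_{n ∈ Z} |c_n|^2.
Σ |c_n|^2 = 27π^2 + 4

Expand and integrate term by term over [-π, π]:
  ∫ (9x)^2 dx = 81·(2π^3/3); ∫ 2·9·(-2)·x dx = 0 (odd integrand); ∫ (-2)^2 dx = 4·2π.
So (1/(2π)) ∫_{-π}^{π} (9x - 2)^2 dx = 81π^2/3 + 4 = 27π^2 + 4.
Parseval ⇒ Σ |c_n|^2 = 27π^2 + 4.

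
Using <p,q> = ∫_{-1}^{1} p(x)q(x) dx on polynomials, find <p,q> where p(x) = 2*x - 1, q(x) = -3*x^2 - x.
<p,q> = 2/3

Expand the product: p(x)·q(x) = -6*x^3 + x^2 + x.
∫_{-1}^{1} of each monomial x^k gives [2/(k+1) if k even, 0 if k odd]. Integrating term-by-term (or equivalently evaluating the antiderivative F(x) = -3*x^4/2 + x^3/3 + x^2/2 at the endpoints):
  F(1) − F(−1) = -2/3 − (-4/3) = 2/3.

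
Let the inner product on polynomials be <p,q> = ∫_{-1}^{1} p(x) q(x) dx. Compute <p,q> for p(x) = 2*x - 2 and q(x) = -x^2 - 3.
<p,q> = 40/3

Expand the product: p(x)·q(x) = -2*x^3 + 2*x^2 - 6*x + 6.
∫_{-1}^{1} of each monomial x^k gives [2/(k+1) if k even, 0 if k odd]. Integrating term-by-term (or equivalently evaluating the antiderivative F(x) = -x^4/2 + 2*x^3/3 - 3*x^2 + 6*x at the endpoints):
  F(1) − F(−1) = 19/6 − (-61/6) = 40/3.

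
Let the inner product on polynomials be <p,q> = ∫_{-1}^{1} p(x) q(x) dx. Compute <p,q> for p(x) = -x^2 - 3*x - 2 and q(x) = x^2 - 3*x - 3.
<p,q> = 274/15

Expand the product: p(x)·q(x) = -x^4 + 10*x^2 + 15*x + 6.
∫_{-1}^{1} of each monomial x^k gives [2/(k+1) if k even, 0 if k odd]. Integrating term-by-term (or equivalently evaluating the antiderivative F(x) = -x^5/5 + 10*x^3/3 + 15*x^2/2 + 6*x at the endpoints):
  F(1) − F(−1) = 499/30 − (-49/30) = 274/15.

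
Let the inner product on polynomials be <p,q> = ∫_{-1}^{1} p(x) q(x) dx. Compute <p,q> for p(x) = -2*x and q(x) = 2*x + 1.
<p,q> = -8/3

Expand the product: p(x)·q(x) = -4*x^2 - 2*x.
∫_{-1}^{1} of each monomial x^k gives [2/(k+1) if k even, 0 if k odd]. Integrating term-by-term (or equivalently evaluating the antiderivative F(x) = -4*x^3/3 - x^2 at the endpoints):
  F(1) − F(−1) = -7/3 − (1/3) = -8/3.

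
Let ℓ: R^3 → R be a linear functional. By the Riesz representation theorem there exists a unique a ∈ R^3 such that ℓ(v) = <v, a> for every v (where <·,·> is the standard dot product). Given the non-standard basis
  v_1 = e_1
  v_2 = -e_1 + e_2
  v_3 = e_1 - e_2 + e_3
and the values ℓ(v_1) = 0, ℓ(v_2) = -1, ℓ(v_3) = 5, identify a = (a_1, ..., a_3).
a = (0, -1, 4)

Write a = (a_1, ..., a_3) in the standard basis. For each basis vector v_i, ℓ(v_i) = <v_i, a> is a linear equation in the a_j's. Collect the n equations into a matrix system V a = ℓ, where row i of V is v_i (expressed in the standard basis). Since V is invertible (lower-triangular with 1s on the diagonal, up to permutation), solve by back-substitution:
  V =
[[1, 0, 0],
 [-1, 1, 0],
 [1, -1, 1]]
  V a = (0, -1, 5)
Solving gives a = (0, -1, 4).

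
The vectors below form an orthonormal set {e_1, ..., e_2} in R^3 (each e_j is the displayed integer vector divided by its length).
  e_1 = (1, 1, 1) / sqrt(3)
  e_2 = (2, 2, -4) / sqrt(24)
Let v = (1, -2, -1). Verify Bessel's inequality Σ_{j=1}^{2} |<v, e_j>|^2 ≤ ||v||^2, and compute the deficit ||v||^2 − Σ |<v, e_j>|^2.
Σ |<v, e_j>|^2 = 3/2; ||v||^2 = 6; deficit = 9/2

Write each e_j = u_j / sqrt(<u_j, u_j>) where u_j is the displayed integer vector. Then <v, e_j> = <v, u_j> / sqrt(<u_j, u_j>), so |<v, e_j>|^2 = <v, u_j>^2 / <u_j, u_j>.
Coefficients: <v, e_1> = -2/sqrt(3), <v, e_2> = 2/sqrt(24).
Square and sum: Σ |<v, e_j>|^2 = 3/2.
Compute ||v||^2 = v·v = 6.
Deficit = 6 − 3/2 = 9/2 ≥ 0, confirming Bessel's inequality. (The deficit equals ||v − Σ <v,e_j> e_j||^2, the squared distance from v to span{e_j}.)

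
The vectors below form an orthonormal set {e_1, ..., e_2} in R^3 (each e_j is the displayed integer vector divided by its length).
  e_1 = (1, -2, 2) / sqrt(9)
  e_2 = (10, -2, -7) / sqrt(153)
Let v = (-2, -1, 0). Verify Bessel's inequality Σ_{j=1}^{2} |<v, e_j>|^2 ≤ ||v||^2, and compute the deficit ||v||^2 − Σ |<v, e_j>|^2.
Σ |<v, e_j>|^2 = 36/17; ||v||^2 = 5; deficit = 49/17

Write each e_j = u_j / sqrt(<u_j, u_j>) where u_j is the displayed integer vector. Then <v, e_j> = <v, u_j> / sqrt(<u_j, u_j>), so |<v, e_j>|^2 = <v, u_j>^2 / <u_j, u_j>.
Coefficients: <v, e_1> = 0/sqrt(9), <v, e_2> = -18/sqrt(153).
Square and sum: Σ |<v, e_j>|^2 = 36/17.
Compute ||v||^2 = v·v = 5.
Deficit = 5 − 36/17 = 49/17 ≥ 0, confirming Bessel's inequality. (The deficit equals ||v − Σ <v,e_j> e_j||^2, the squared distance from v to span{e_j}.)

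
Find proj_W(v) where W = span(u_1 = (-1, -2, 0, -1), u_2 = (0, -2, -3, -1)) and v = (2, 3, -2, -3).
proj_W(v) = (85/59, 84/59, -129/59, 42/59)

Set up U = [u_1 | ... | u_2] ∈ R^(4×2). The projector onto W = col(U) is P = U (U^T U)^(-1) U^T.
Compute U^T U =
  [6, 5]
  [5, 14],
and U^T v = (-5, 3).
Solve U^T U · c = U^T v for the coefficients: c = (-85/59, 43/59). The projection is proj_W(v) = U c.
Check: (v - proj_W(v)) · u_1 = 0  (should be 0).
Check: (v - proj_W(v)) · u_2 = 0  (should be 0).
Result: proj_W(v) = (85/59, 84/59, -129/59, 42/59).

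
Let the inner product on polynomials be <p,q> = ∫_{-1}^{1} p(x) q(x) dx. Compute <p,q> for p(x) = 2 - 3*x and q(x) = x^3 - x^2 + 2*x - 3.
<p,q> = -278/15

Expand the product: p(x)·q(x) = -3*x^4 + 5*x^3 - 8*x^2 + 13*x - 6.
∫_{-1}^{1} of each monomial x^k gives [2/(k+1) if k even, 0 if k odd]. Integrating term-by-term (or equivalently evaluating the antiderivative F(x) = -3*x^5/5 + 5*x^4/4 - 8*x^3/3 + 13*x^2/2 - 6*x at the endpoints):
  F(1) − F(−1) = -91/60 − (1021/60) = -278/15.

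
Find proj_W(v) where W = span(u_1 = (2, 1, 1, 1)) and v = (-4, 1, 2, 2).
proj_W(v) = (-6/7, -3/7, -3/7, -3/7)

Set up U = [u_1 | ... | u_1] ∈ R^(4×1). The projector onto W = col(U) is P = U (U^T U)^(-1) U^T.
Compute U^T U =
  [7],
and U^T v = (-3).
Solve U^T U · c = U^T v for the coefficients: c = (-3/7). The projection is proj_W(v) = U c.
Check: (v - proj_W(v)) · u_1 = 0  (should be 0).
Result: proj_W(v) = (-6/7, -3/7, -3/7, -3/7).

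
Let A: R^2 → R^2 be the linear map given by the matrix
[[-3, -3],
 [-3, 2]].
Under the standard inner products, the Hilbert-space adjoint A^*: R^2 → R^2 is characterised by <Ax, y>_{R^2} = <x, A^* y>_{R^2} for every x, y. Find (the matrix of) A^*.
A^* = A^T =
[[-3, -3],
 [-3, 2]]

For real matrices with standard dot products, the defining identity <Ax, y> = <x, A^* y> gives (Ax)^T y = x^T (A^*) y, i.e. x^T A^T y = x^T (A^*) y. Since this holds for all x, y, we must have A^* = A^T. Therefore
A^* =
[[-3, -3],
 [-3, 2]].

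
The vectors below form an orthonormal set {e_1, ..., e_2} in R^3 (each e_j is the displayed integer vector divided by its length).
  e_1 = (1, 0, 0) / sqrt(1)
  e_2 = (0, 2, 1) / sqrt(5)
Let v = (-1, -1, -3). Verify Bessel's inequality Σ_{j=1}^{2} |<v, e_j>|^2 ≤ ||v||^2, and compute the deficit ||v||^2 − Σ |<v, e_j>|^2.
Σ |<v, e_j>|^2 = 6; ||v||^2 = 11; deficit = 5

Write each e_j = u_j / sqrt(<u_j, u_j>) where u_j is the displayed integer vector. Then <v, e_j> = <v, u_j> / sqrt(<u_j, u_j>), so |<v, e_j>|^2 = <v, u_j>^2 / <u_j, u_j>.
Coefficients: <v, e_1> = -1/sqrt(1), <v, e_2> = -5/sqrt(5).
Square and sum: Σ |<v, e_j>|^2 = 6.
Compute ||v||^2 = v·v = 11.
Deficit = 11 − 6 = 5 ≥ 0, confirming Bessel's inequality. (The deficit equals ||v − Σ <v,e_j> e_j||^2, the squared distance from v to span{e_j}.)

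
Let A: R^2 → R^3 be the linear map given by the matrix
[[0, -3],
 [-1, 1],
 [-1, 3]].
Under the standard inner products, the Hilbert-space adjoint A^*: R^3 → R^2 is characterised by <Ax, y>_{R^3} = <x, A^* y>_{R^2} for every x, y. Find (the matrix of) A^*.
A^* = A^T =
[[0, -1, -1],
 [-3, 1, 3]]

For real matrices with standard dot products, the defining identity <Ax, y> = <x, A^* y> gives (Ax)^T y = x^T (A^*) y, i.e. x^T A^T y = x^T (A^*) y. Since this holds for all x, y, we must have A^* = A^T. Therefore
A^* =
[[0, -1, -1],
 [-3, 1, 3]].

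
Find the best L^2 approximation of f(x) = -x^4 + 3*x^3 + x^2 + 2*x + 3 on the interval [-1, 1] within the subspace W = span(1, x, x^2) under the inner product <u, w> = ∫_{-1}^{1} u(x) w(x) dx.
g(x) = x^2/7 + 19*x/5 + 108/35

The best approximation g ∈ W is the orthogonal projection of f onto W. Writing g = a_0 + a_1 x + a_2 x^2, the coefficients solve the normal equations G · a = b where
  G_{ij} = <φ_i, φ_j> and b_i = <f, φ_i>, with φ_0 = 1, φ_1 = x, φ_2 = x^2.
G =
  [2, 0, 2/3]
  [0, 2/3, 0]
  [2/3, 0, 2/5],
b = (94/15, 38/15, 74/35).
Solving gives a_0 = 108/35, a_1 = 19/5, a_2 = 1/7, so
  g(x) = x^2/7 + 19*x/5 + 108/35.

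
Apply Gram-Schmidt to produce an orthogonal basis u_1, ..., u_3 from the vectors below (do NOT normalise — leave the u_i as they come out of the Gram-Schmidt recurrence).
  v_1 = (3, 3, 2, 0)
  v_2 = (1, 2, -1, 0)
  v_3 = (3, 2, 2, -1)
Orthogonal basis:
  u_1 = (3, 3, 2, 0)
  u_2 = (1/22, 23/22, -18/11, 0)
  u_3 = (35/83, -25/83, -15/83, -1)

Apply the Gram-Schmidt recurrence
  u_1 = v_1
  u_i = v_i − Σ_{j<i} ((v_i · u_j) / (u_j · u_j)) · u_j.

Step by step this gives:
  u_1 = (3, 3, 2, 0)
  u_2 = (1/22, 23/22, -18/11, 0)
  u_3 = (35/83, -25/83, -15/83, -1)

Orthogonality check:
  u_2 · u_1 = 0 (should be 0)
  u_3 · u_1 = 0 (should be 0)
  u_3 · u_2 = 0 (should be 0)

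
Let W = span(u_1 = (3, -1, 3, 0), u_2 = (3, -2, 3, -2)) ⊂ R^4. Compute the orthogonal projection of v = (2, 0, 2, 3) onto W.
proj_W(v) = (99/47, 30/47, 99/47, 126/47)

Set up U = [u_1 | ... | u_2] ∈ R^(4×2). The projector onto W = col(U) is P = U (U^T U)^(-1) U^T.
Compute U^T U =
  [19, 20]
  [20, 26],
and U^T v = (12, 6).
Solve U^T U · c = U^T v for the coefficients: c = (96/47, -63/47). The projection is proj_W(v) = U c.
Check: (v - proj_W(v)) · u_1 = 0  (should be 0).
Check: (v - proj_W(v)) · u_2 = 0  (should be 0).
Result: proj_W(v) = (99/47, 30/47, 99/47, 126/47).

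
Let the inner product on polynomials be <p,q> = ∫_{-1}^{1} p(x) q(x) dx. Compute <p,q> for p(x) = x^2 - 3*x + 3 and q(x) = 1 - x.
<p,q> = 26/3

Expand the product: p(x)·q(x) = -x^3 + 4*x^2 - 6*x + 3.
∫_{-1}^{1} of each monomial x^k gives [2/(k+1) if k even, 0 if k odd]. Integrating term-by-term (or equivalently evaluating the antiderivative F(x) = -x^4/4 + 4*x^3/3 - 3*x^2 + 3*x at the endpoints):
  F(1) − F(−1) = 13/12 − (-91/12) = 26/3.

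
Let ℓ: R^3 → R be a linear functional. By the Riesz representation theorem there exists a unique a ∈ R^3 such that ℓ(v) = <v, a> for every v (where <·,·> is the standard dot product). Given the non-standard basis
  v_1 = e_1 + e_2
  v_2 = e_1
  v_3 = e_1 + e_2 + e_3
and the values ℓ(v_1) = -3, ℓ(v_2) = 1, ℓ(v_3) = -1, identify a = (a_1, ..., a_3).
a = (1, -4, 2)

Write a = (a_1, ..., a_3) in the standard basis. For each basis vector v_i, ℓ(v_i) = <v_i, a> is a linear equation in the a_j's. Collect the n equations into a matrix system V a = ℓ, where row i of V is v_i (expressed in the standard basis). Since V is invertible (lower-triangular with 1s on the diagonal, up to permutation), solve by back-substitution:
  V =
[[1, 1, 0],
 [1, 0, 0],
 [1, 1, 1]]
  V a = (-3, 1, -1)
Solving gives a = (1, -4, 2).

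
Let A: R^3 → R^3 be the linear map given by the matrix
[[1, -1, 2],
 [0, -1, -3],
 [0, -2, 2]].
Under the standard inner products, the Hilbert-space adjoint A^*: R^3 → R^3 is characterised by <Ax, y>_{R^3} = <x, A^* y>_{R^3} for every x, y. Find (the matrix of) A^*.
A^* = A^T =
[[1, 0, 0],
 [-1, -1, -2],
 [2, -3, 2]]

For real matrices with standard dot products, the defining identity <Ax, y> = <x, A^* y> gives (Ax)^T y = x^T (A^*) y, i.e. x^T A^T y = x^T (A^*) y. Since this holds for all x, y, we must have A^* = A^T. Therefore
A^* =
[[1, 0, 0],
 [-1, -1, -2],
 [2, -3, 2]].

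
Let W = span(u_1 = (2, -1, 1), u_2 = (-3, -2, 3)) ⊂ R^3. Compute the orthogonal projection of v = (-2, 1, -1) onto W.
proj_W(v) = (-2, 1, -1)

Set up U = [u_1 | ... | u_2] ∈ R^(3×2). The projector onto W = col(U) is P = U (U^T U)^(-1) U^T.
Compute U^T U =
  [6, -1]
  [-1, 22],
and U^T v = (-6, 1).
Solve U^T U · c = U^T v for the coefficients: c = (-1, 0). The projection is proj_W(v) = U c.
Check: (v - proj_W(v)) · u_1 = 0  (should be 0).
Check: (v - proj_W(v)) · u_2 = 0  (should be 0).
Result: proj_W(v) = (-2, 1, -1).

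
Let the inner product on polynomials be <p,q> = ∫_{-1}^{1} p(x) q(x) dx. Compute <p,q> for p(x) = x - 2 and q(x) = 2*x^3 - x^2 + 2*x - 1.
<p,q> = 112/15

Expand the product: p(x)·q(x) = 2*x^4 - 5*x^3 + 4*x^2 - 5*x + 2.
∫_{-1}^{1} of each monomial x^k gives [2/(k+1) if k even, 0 if k odd]. Integrating term-by-term (or equivalently evaluating the antiderivative F(x) = 2*x^5/5 - 5*x^4/4 + 4*x^3/3 - 5*x^2/2 + 2*x at the endpoints):
  F(1) − F(−1) = -1/60 − (-449/60) = 112/15.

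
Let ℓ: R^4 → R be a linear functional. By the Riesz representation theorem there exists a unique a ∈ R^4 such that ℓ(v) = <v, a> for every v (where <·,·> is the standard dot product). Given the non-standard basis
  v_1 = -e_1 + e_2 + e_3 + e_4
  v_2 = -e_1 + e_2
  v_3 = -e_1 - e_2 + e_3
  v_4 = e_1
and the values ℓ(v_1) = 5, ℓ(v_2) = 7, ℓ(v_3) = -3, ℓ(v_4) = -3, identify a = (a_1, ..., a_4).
a = (-3, 4, -2, 0)

Write a = (a_1, ..., a_4) in the standard basis. For each basis vector v_i, ℓ(v_i) = <v_i, a> is a linear equation in the a_j's. Collect the n equations into a matrix system V a = ℓ, where row i of V is v_i (expressed in the standard basis). Since V is invertible (lower-triangular with 1s on the diagonal, up to permutation), solve by back-substitution:
  V =
[[-1, 1, 1, 1],
 [-1, 1, 0, 0],
 [-1, -1, 1, 0],
 [1, 0, 0, 0]]
  V a = (5, 7, -3, -3)
Solving gives a = (-3, 4, -2, 0).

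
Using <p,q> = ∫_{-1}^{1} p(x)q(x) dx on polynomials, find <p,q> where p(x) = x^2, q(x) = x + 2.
<p,q> = 4/3

Expand the product: p(x)·q(x) = x^3 + 2*x^2.
∫_{-1}^{1} of each monomial x^k gives [2/(k+1) if k even, 0 if k odd]. Integrating term-by-term (or equivalently evaluating the antiderivative F(x) = x^4/4 + 2*x^3/3 at the endpoints):
  F(1) − F(−1) = 11/12 − (-5/12) = 4/3.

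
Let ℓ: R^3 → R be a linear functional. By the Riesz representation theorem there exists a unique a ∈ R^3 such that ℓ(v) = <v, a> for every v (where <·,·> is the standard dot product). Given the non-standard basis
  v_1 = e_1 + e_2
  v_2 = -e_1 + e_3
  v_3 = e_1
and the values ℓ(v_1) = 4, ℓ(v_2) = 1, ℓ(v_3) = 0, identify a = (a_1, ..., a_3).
a = (0, 4, 1)

Write a = (a_1, ..., a_3) in the standard basis. For each basis vector v_i, ℓ(v_i) = <v_i, a> is a linear equation in the a_j's. Collect the n equations into a matrix system V a = ℓ, where row i of V is v_i (expressed in the standard basis). Since V is invertible (lower-triangular with 1s on the diagonal, up to permutation), solve by back-substitution:
  V =
[[1, 1, 0],
 [-1, 0, 1],
 [1, 0, 0]]
  V a = (4, 1, 0)
Solving gives a = (0, 4, 1).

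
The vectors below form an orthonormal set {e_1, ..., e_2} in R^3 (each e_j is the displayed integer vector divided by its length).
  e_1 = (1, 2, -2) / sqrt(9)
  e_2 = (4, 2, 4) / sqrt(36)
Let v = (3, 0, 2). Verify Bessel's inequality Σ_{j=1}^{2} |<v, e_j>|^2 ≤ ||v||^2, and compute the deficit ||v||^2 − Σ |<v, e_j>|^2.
Σ |<v, e_j>|^2 = 101/9; ||v||^2 = 13; deficit = 16/9

Write each e_j = u_j / sqrt(<u_j, u_j>) where u_j is the displayed integer vector. Then <v, e_j> = <v, u_j> / sqrt(<u_j, u_j>), so |<v, e_j>|^2 = <v, u_j>^2 / <u_j, u_j>.
Coefficients: <v, e_1> = -1/sqrt(9), <v, e_2> = 20/sqrt(36).
Square and sum: Σ |<v, e_j>|^2 = 101/9.
Compute ||v||^2 = v·v = 13.
Deficit = 13 − 101/9 = 16/9 ≥ 0, confirming Bessel's inequality. (The deficit equals ||v − Σ <v,e_j> e_j||^2, the squared distance from v to span{e_j}.)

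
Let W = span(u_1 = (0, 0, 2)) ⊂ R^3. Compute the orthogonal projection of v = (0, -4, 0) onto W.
proj_W(v) = (0, 0, 0)

Set up U = [u_1 | ... | u_1] ∈ R^(3×1). The projector onto W = col(U) is P = U (U^T U)^(-1) U^T.
Compute U^T U =
  [4],
and U^T v = (0).
Solve U^T U · c = U^T v for the coefficients: c = (0). The projection is proj_W(v) = U c.
Check: (v - proj_W(v)) · u_1 = 0  (should be 0).
Result: proj_W(v) = (0, 0, 0).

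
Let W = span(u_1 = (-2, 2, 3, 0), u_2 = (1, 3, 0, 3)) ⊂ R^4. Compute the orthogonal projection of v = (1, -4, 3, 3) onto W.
proj_W(v) = (-8/307, -112/307, -33/307, -90/307)

Set up U = [u_1 | ... | u_2] ∈ R^(4×2). The projector onto W = col(U) is P = U (U^T U)^(-1) U^T.
Compute U^T U =
  [17, 4]
  [4, 19],
and U^T v = (-1, -2).
Solve U^T U · c = U^T v for the coefficients: c = (-11/307, -30/307). The projection is proj_W(v) = U c.
Check: (v - proj_W(v)) · u_1 = 0  (should be 0).
Check: (v - proj_W(v)) · u_2 = 0  (should be 0).
Result: proj_W(v) = (-8/307, -112/307, -33/307, -90/307).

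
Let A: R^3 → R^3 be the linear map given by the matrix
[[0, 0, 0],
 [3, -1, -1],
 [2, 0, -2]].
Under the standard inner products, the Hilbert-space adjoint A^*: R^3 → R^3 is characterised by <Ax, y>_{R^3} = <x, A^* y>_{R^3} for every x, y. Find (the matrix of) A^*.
A^* = A^T =
[[0, 3, 2],
 [0, -1, 0],
 [0, -1, -2]]

For real matrices with standard dot products, the defining identity <Ax, y> = <x, A^* y> gives (Ax)^T y = x^T (A^*) y, i.e. x^T A^T y = x^T (A^*) y. Since this holds for all x, y, we must have A^* = A^T. Therefore
A^* =
[[0, 3, 2],
 [0, -1, 0],
 [0, -1, -2]].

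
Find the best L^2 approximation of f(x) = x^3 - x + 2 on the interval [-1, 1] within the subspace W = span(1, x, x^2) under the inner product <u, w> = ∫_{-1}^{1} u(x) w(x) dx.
g(x) = 2 - 2*x/5

The best approximation g ∈ W is the orthogonal projection of f onto W. Writing g = a_0 + a_1 x + a_2 x^2, the coefficients solve the normal equations G · a = b where
  G_{ij} = <φ_i, φ_j> and b_i = <f, φ_i>, with φ_0 = 1, φ_1 = x, φ_2 = x^2.
G =
  [2, 0, 2/3]
  [0, 2/3, 0]
  [2/3, 0, 2/5],
b = (4, -4/15, 4/3).
Solving gives a_0 = 2, a_1 = -2/5, a_2 = 0, so
  g(x) = 2 - 2*x/5.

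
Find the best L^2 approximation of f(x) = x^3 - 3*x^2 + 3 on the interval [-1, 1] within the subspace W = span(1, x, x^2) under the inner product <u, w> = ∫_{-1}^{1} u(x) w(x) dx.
g(x) = -3*x^2 + 3*x/5 + 3

The best approximation g ∈ W is the orthogonal projection of f onto W. Writing g = a_0 + a_1 x + a_2 x^2, the coefficients solve the normal equations G · a = b where
  G_{ij} = <φ_i, φ_j> and b_i = <f, φ_i>, with φ_0 = 1, φ_1 = x, φ_2 = x^2.
G =
  [2, 0, 2/3]
  [0, 2/3, 0]
  [2/3, 0, 2/5],
b = (4, 2/5, 4/5).
Solving gives a_0 = 3, a_1 = 3/5, a_2 = -3, so
  g(x) = -3*x^2 + 3*x/5 + 3.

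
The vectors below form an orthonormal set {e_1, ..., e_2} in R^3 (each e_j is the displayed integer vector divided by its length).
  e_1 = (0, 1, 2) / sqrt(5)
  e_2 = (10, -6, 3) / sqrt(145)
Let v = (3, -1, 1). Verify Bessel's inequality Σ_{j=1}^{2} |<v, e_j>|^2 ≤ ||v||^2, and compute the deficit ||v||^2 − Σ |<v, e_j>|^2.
Σ |<v, e_j>|^2 = 310/29; ||v||^2 = 11; deficit = 9/29

Write each e_j = u_j / sqrt(<u_j, u_j>) where u_j is the displayed integer vector. Then <v, e_j> = <v, u_j> / sqrt(<u_j, u_j>), so |<v, e_j>|^2 = <v, u_j>^2 / <u_j, u_j>.
Coefficients: <v, e_1> = 1/sqrt(5), <v, e_2> = 39/sqrt(145).
Square and sum: Σ |<v, e_j>|^2 = 310/29.
Compute ||v||^2 = v·v = 11.
Deficit = 11 − 310/29 = 9/29 ≥ 0, confirming Bessel's inequality. (The deficit equals ||v − Σ <v,e_j> e_j||^2, the squared distance from v to span{e_j}.)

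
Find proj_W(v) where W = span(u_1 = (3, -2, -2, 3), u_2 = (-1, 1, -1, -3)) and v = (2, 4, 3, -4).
proj_W(v) = (-185/84, 131/84, 85/84, -11/4)

Set up U = [u_1 | ... | u_2] ∈ R^(4×2). The projector onto W = col(U) is P = U (U^T U)^(-1) U^T.
Compute U^T U =
  [26, -12]
  [-12, 12],
and U^T v = (-20, 11).
Solve U^T U · c = U^T v for the coefficients: c = (-9/14, 23/84). The projection is proj_W(v) = U c.
Check: (v - proj_W(v)) · u_1 = 0  (should be 0).
Check: (v - proj_W(v)) · u_2 = 0  (should be 0).
Result: proj_W(v) = (-185/84, 131/84, 85/84, -11/4).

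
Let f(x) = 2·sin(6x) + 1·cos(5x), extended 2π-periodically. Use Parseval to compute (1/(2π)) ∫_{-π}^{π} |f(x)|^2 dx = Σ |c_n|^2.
Σ |c_n|^2 = 5/2

Expand |f|^2 and use orthogonality of {sin(nx), cos(mx)} on [-π, π]:
  ∫_{-π}^{π} sin(nx)^2 dx = π, ∫ cos(mx)^2 dx = π, and cross terms integrate to 0.
So ∫_{-π}^{π} f(x)^2 dx = 2^2 · π + 1^2 · π = (4 + 1)π.
Divide by 2π: (4 + 1)/2 = 5/2.
By Parseval, this equals Σ |c_n|^2.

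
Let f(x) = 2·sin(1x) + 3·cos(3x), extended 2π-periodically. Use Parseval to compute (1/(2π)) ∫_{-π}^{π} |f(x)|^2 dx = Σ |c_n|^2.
Σ |c_n|^2 = 13/2

Expand |f|^2 and use orthogonality of {sin(nx), cos(mx)} on [-π, π]:
  ∫_{-π}^{π} sin(nx)^2 dx = π, ∫ cos(mx)^2 dx = π, and cross terms integrate to 0.
So ∫_{-π}^{π} f(x)^2 dx = 2^2 · π + 3^2 · π = (4 + 9)π.
Divide by 2π: (4 + 9)/2 = 13/2.
By Parseval, this equals Σ |c_n|^2.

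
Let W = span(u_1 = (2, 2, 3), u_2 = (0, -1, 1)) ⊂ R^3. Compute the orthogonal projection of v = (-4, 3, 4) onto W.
proj_W(v) = (38/33, 31/33, 64/33)

Set up U = [u_1 | ... | u_2] ∈ R^(3×2). The projector onto W = col(U) is P = U (U^T U)^(-1) U^T.
Compute U^T U =
  [17, 1]
  [1, 2],
and U^T v = (10, 1).
Solve U^T U · c = U^T v for the coefficients: c = (19/33, 7/33). The projection is proj_W(v) = U c.
Check: (v - proj_W(v)) · u_1 = 0  (should be 0).
Check: (v - proj_W(v)) · u_2 = 0  (should be 0).
Result: proj_W(v) = (38/33, 31/33, 64/33).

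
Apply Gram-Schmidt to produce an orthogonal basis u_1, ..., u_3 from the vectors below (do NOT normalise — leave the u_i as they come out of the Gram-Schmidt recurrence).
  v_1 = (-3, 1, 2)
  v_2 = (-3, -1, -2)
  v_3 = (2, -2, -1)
Orthogonal basis:
  u_1 = (-3, 1, 2)
  u_2 = (-15/7, -9/7, -18/7)
  u_3 = (0, -6/5, 3/5)

Apply the Gram-Schmidt recurrence
  u_1 = v_1
  u_i = v_i − Σ_{j<i} ((v_i · u_j) / (u_j · u_j)) · u_j.

Step by step this gives:
  u_1 = (-3, 1, 2)
  u_2 = (-15/7, -9/7, -18/7)
  u_3 = (0, -6/5, 3/5)

Orthogonality check:
  u_2 · u_1 = 0 (should be 0)
  u_3 · u_1 = 0 (should be 0)
  u_3 · u_2 = 0 (should be 0)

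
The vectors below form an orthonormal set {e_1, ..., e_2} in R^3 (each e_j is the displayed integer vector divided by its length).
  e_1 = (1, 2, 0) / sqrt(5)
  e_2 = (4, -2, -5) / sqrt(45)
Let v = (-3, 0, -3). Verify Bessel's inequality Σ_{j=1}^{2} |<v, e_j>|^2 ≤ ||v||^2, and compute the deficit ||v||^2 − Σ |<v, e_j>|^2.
Σ |<v, e_j>|^2 = 2; ||v||^2 = 18; deficit = 16

Write each e_j = u_j / sqrt(<u_j, u_j>) where u_j is the displayed integer vector. Then <v, e_j> = <v, u_j> / sqrt(<u_j, u_j>), so |<v, e_j>|^2 = <v, u_j>^2 / <u_j, u_j>.
Coefficients: <v, e_1> = -3/sqrt(5), <v, e_2> = 3/sqrt(45).
Square and sum: Σ |<v, e_j>|^2 = 2.
Compute ||v||^2 = v·v = 18.
Deficit = 18 − 2 = 16 ≥ 0, confirming Bessel's inequality. (The deficit equals ||v − Σ <v,e_j> e_j||^2, the squared distance from v to span{e_j}.)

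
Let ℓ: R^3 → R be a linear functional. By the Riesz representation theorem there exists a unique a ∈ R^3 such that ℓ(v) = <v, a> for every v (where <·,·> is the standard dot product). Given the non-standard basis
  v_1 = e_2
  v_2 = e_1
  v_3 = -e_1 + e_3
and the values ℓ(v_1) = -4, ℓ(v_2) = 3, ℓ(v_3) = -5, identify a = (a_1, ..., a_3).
a = (3, -4, -2)

Write a = (a_1, ..., a_3) in the standard basis. For each basis vector v_i, ℓ(v_i) = <v_i, a> is a linear equation in the a_j's. Collect the n equations into a matrix system V a = ℓ, where row i of V is v_i (expressed in the standard basis). Since V is invertible (lower-triangular with 1s on the diagonal, up to permutation), solve by back-substitution:
  V =
[[0, 1, 0],
 [1, 0, 0],
 [-1, 0, 1]]
  V a = (-4, 3, -5)
Solving gives a = (3, -4, -2).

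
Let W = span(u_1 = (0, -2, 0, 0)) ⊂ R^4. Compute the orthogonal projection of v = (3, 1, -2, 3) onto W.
proj_W(v) = (0, 1, 0, 0)

Set up U = [u_1 | ... | u_1] ∈ R^(4×1). The projector onto W = col(U) is P = U (U^T U)^(-1) U^T.
Compute U^T U =
  [4],
and U^T v = (-2).
Solve U^T U · c = U^T v for the coefficients: c = (-1/2). The projection is proj_W(v) = U c.
Check: (v - proj_W(v)) · u_1 = 0  (should be 0).
Result: proj_W(v) = (0, 1, 0, 0).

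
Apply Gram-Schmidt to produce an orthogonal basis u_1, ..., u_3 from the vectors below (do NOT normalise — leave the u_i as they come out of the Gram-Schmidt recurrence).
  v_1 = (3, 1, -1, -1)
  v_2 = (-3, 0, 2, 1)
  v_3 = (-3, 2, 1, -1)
Orthogonal basis:
  u_1 = (3, 1, -1, -1)
  u_2 = (0, 1, 1, 0)
  u_3 = (-5/4, 13/12, -13/12, -19/12)

Apply the Gram-Schmidt recurrence
  u_1 = v_1
  u_i = v_i − Σ_{j<i} ((v_i · u_j) / (u_j · u_j)) · u_j.

Step by step this gives:
  u_1 = (3, 1, -1, -1)
  u_2 = (0, 1, 1, 0)
  u_3 = (-5/4, 13/12, -13/12, -19/12)

Orthogonality check:
  u_2 · u_1 = 0 (should be 0)
  u_3 · u_1 = 0 (should be 0)
  u_3 · u_2 = 0 (should be 0)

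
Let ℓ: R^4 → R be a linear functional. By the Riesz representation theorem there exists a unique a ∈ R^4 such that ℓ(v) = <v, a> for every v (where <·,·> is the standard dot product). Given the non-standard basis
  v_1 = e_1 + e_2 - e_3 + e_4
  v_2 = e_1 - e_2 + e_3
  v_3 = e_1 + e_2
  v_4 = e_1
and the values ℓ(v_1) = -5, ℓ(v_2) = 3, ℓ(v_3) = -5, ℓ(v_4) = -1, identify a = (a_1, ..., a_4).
a = (-1, -4, 0, 0)

Write a = (a_1, ..., a_4) in the standard basis. For each basis vector v_i, ℓ(v_i) = <v_i, a> is a linear equation in the a_j's. Collect the n equations into a matrix system V a = ℓ, where row i of V is v_i (expressed in the standard basis). Since V is invertible (lower-triangular with 1s on the diagonal, up to permutation), solve by back-substitution:
  V =
[[1, 1, -1, 1],
 [1, -1, 1, 0],
 [1, 1, 0, 0],
 [1, 0, 0, 0]]
  V a = (-5, 3, -5, -1)
Solving gives a = (-1, -4, 0, 0).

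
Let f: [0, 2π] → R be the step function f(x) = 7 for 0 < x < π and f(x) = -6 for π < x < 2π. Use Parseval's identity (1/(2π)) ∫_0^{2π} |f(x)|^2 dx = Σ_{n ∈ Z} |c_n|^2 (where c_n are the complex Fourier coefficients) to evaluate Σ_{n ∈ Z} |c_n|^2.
Σ |c_n|^2 = 85/2

Parseval equates the L^2 energy of f (normalised by 1/(2π)) with the ℓ^2 sum of its Fourier coefficients: (1/(2π)) ∫_0^{2π} |f|^2 = Σ |c_n|^2.
Compute the left side: (1/(2π)) [∫_0^π 7^2 dx + ∫_π^{2π} (-6)^2 dx] = (1/(2π)) · (49π + 36π) = (49 + 36)/2 = 85/2.
So Σ_{n ∈ Z} |c_n|^2 = 85/2.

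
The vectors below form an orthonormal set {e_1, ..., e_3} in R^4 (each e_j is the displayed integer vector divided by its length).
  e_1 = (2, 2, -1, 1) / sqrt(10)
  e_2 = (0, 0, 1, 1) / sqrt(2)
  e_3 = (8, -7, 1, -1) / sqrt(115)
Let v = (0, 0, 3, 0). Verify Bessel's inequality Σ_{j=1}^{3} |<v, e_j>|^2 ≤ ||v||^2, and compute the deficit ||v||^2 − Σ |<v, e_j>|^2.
Σ |<v, e_j>|^2 = 126/23; ||v||^2 = 9; deficit = 81/23

Write each e_j = u_j / sqrt(<u_j, u_j>) where u_j is the displayed integer vector. Then <v, e_j> = <v, u_j> / sqrt(<u_j, u_j>), so |<v, e_j>|^2 = <v, u_j>^2 / <u_j, u_j>.
Coefficients: <v, e_1> = -3/sqrt(10), <v, e_2> = 3/sqrt(2), <v, e_3> = 3/sqrt(115).
Square and sum: Σ |<v, e_j>|^2 = 126/23.
Compute ||v||^2 = v·v = 9.
Deficit = 9 − 126/23 = 81/23 ≥ 0, confirming Bessel's inequality. (The deficit equals ||v − Σ <v,e_j> e_j||^2, the squared distance from v to span{e_j}.)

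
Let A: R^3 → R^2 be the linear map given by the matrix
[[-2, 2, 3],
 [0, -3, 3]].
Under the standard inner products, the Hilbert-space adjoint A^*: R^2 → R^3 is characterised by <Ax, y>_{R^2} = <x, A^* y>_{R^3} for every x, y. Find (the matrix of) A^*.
A^* = A^T =
[[-2, 0],
 [2, -3],
 [3, 3]]

For real matrices with standard dot products, the defining identity <Ax, y> = <x, A^* y> gives (Ax)^T y = x^T (A^*) y, i.e. x^T A^T y = x^T (A^*) y. Since this holds for all x, y, we must have A^* = A^T. Therefore
A^* =
[[-2, 0],
 [2, -3],
 [3, 3]].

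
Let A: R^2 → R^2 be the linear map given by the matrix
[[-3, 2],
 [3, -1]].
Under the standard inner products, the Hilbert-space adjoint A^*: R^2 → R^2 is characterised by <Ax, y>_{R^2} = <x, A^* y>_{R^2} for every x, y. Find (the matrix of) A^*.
A^* = A^T =
[[-3, 3],
 [2, -1]]

For real matrices with standard dot products, the defining identity <Ax, y> = <x, A^* y> gives (Ax)^T y = x^T (A^*) y, i.e. x^T A^T y = x^T (A^*) y. Since this holds for all x, y, we must have A^* = A^T. Therefore
A^* =
[[-3, 3],
 [2, -1]].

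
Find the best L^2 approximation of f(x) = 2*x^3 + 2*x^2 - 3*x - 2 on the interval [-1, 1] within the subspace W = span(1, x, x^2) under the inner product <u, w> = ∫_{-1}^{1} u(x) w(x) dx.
g(x) = 2*x^2 - 9*x/5 - 2

The best approximation g ∈ W is the orthogonal projection of f onto W. Writing g = a_0 + a_1 x + a_2 x^2, the coefficients solve the normal equations G · a = b where
  G_{ij} = <φ_i, φ_j> and b_i = <f, φ_i>, with φ_0 = 1, φ_1 = x, φ_2 = x^2.
G =
  [2, 0, 2/3]
  [0, 2/3, 0]
  [2/3, 0, 2/5],
b = (-8/3, -6/5, -8/15).
Solving gives a_0 = -2, a_1 = -9/5, a_2 = 2, so
  g(x) = 2*x^2 - 9*x/5 - 2.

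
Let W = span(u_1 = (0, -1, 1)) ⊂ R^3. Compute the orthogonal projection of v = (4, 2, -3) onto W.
proj_W(v) = (0, 5/2, -5/2)

Set up U = [u_1 | ... | u_1] ∈ R^(3×1). The projector onto W = col(U) is P = U (U^T U)^(-1) U^T.
Compute U^T U =
  [2],
and U^T v = (-5).
Solve U^T U · c = U^T v for the coefficients: c = (-5/2). The projection is proj_W(v) = U c.
Check: (v - proj_W(v)) · u_1 = 0  (should be 0).
Result: proj_W(v) = (0, 5/2, -5/2).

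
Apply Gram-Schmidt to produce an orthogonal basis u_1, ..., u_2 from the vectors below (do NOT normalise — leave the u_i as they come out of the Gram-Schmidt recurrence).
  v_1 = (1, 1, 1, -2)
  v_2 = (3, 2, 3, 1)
Orthogonal basis:
  u_1 = (1, 1, 1, -2)
  u_2 = (15/7, 8/7, 15/7, 19/7)

Apply the Gram-Schmidt recurrence
  u_1 = v_1
  u_i = v_i − Σ_{j<i} ((v_i · u_j) / (u_j · u_j)) · u_j.

Step by step this gives:
  u_1 = (1, 1, 1, -2)
  u_2 = (15/7, 8/7, 15/7, 19/7)

Orthogonality check:
  u_2 · u_1 = 0 (should be 0)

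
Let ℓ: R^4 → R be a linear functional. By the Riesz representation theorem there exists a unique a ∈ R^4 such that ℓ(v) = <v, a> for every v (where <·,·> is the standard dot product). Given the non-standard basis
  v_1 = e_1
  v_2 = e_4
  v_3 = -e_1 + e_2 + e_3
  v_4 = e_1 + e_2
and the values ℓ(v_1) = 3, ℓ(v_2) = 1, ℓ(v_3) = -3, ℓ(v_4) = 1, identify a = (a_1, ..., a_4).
a = (3, -2, 2, 1)

Write a = (a_1, ..., a_4) in the standard basis. For each basis vector v_i, ℓ(v_i) = <v_i, a> is a linear equation in the a_j's. Collect the n equations into a matrix system V a = ℓ, where row i of V is v_i (expressed in the standard basis). Since V is invertible (lower-triangular with 1s on the diagonal, up to permutation), solve by back-substitution:
  V =
[[1, 0, 0, 0],
 [0, 0, 0, 1],
 [-1, 1, 1, 0],
 [1, 1, 0, 0]]
  V a = (3, 1, -3, 1)
Solving gives a = (3, -2, 2, 1).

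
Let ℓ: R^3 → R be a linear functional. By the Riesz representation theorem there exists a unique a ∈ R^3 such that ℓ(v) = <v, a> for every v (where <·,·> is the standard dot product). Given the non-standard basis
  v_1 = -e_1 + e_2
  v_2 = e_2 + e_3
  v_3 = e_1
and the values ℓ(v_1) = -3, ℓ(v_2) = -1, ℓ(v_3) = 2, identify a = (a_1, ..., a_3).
a = (2, -1, 0)

Write a = (a_1, ..., a_3) in the standard basis. For each basis vector v_i, ℓ(v_i) = <v_i, a> is a linear equation in the a_j's. Collect the n equations into a matrix system V a = ℓ, where row i of V is v_i (expressed in the standard basis). Since V is invertible (lower-triangular with 1s on the diagonal, up to permutation), solve by back-substitution:
  V =
[[-1, 1, 0],
 [0, 1, 1],
 [1, 0, 0]]
  V a = (-3, -1, 2)
Solving gives a = (2, -1, 0).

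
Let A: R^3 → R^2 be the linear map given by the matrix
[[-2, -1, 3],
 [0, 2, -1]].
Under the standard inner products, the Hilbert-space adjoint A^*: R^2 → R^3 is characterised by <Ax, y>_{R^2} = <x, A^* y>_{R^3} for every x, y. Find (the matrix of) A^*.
A^* = A^T =
[[-2, 0],
 [-1, 2],
 [3, -1]]

For real matrices with standard dot products, the defining identity <Ax, y> = <x, A^* y> gives (Ax)^T y = x^T (A^*) y, i.e. x^T A^T y = x^T (A^*) y. Since this holds for all x, y, we must have A^* = A^T. Therefore
A^* =
[[-2, 0],
 [-1, 2],
 [3, -1]].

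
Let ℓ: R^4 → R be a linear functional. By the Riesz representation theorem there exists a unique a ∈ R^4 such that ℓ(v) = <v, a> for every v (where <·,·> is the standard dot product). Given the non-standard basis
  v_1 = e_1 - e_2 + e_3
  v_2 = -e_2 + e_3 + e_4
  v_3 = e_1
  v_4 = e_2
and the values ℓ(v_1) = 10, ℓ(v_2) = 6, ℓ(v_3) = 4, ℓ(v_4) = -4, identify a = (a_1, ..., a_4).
a = (4, -4, 2, 0)

Write a = (a_1, ..., a_4) in the standard basis. For each basis vector v_i, ℓ(v_i) = <v_i, a> is a linear equation in the a_j's. Collect the n equations into a matrix system V a = ℓ, where row i of V is v_i (expressed in the standard basis). Since V is invertible (lower-triangular with 1s on the diagonal, up to permutation), solve by back-substitution:
  V =
[[1, -1, 1, 0],
 [0, -1, 1, 1],
 [1, 0, 0, 0],
 [0, 1, 0, 0]]
  V a = (10, 6, 4, -4)
Solving gives a = (4, -4, 2, 0).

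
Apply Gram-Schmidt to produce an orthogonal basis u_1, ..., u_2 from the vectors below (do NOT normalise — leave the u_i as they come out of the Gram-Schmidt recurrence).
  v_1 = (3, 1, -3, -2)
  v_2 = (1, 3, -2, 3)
Orthogonal basis:
  u_1 = (3, 1, -3, -2)
  u_2 = (5/23, 63/23, -28/23, 81/23)

Apply the Gram-Schmidt recurrence
  u_1 = v_1
  u_i = v_i − Σ_{j<i} ((v_i · u_j) / (u_j · u_j)) · u_j.

Step by step this gives:
  u_1 = (3, 1, -3, -2)
  u_2 = (5/23, 63/23, -28/23, 81/23)

Orthogonality check:
  u_2 · u_1 = 0 (should be 0)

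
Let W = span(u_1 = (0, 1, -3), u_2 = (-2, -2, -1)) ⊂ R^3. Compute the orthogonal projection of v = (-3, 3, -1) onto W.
proj_W(v) = (-8/89, 45/89, -163/89)

Set up U = [u_1 | ... | u_2] ∈ R^(3×2). The projector onto W = col(U) is P = U (U^T U)^(-1) U^T.
Compute U^T U =
  [10, 1]
  [1, 9],
and U^T v = (6, 1).
Solve U^T U · c = U^T v for the coefficients: c = (53/89, 4/89). The projection is proj_W(v) = U c.
Check: (v - proj_W(v)) · u_1 = 0  (should be 0).
Check: (v - proj_W(v)) · u_2 = 0  (should be 0).
Result: proj_W(v) = (-8/89, 45/89, -163/89).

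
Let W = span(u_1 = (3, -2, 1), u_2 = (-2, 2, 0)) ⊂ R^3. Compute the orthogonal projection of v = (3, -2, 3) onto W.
proj_W(v) = (11/3, -4/3, 7/3)

Set up U = [u_1 | ... | u_2] ∈ R^(3×2). The projector onto W = col(U) is P = U (U^T U)^(-1) U^T.
Compute U^T U =
  [14, -10]
  [-10, 8],
and U^T v = (16, -10).
Solve U^T U · c = U^T v for the coefficients: c = (7/3, 5/3). The projection is proj_W(v) = U c.
Check: (v - proj_W(v)) · u_1 = 0  (should be 0).
Check: (v - proj_W(v)) · u_2 = 0  (should be 0).
Result: proj_W(v) = (11/3, -4/3, 7/3).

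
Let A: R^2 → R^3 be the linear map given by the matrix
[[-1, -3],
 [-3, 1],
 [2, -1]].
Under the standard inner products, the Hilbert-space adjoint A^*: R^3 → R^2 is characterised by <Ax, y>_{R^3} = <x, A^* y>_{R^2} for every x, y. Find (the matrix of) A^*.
A^* = A^T =
[[-1, -3, 2],
 [-3, 1, -1]]

For real matrices with standard dot products, the defining identity <Ax, y> = <x, A^* y> gives (Ax)^T y = x^T (A^*) y, i.e. x^T A^T y = x^T (A^*) y. Since this holds for all x, y, we must have A^* = A^T. Therefore
A^* =
[[-1, -3, 2],
 [-3, 1, -1]].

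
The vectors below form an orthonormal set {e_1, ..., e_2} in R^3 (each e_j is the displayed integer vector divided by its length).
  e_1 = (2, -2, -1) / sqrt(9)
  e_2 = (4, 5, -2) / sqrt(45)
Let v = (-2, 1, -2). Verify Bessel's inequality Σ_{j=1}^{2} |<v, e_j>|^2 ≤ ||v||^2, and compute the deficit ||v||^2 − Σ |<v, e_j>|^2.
Σ |<v, e_j>|^2 = 9/5; ||v||^2 = 9; deficit = 36/5

Write each e_j = u_j / sqrt(<u_j, u_j>) where u_j is the displayed integer vector. Then <v, e_j> = <v, u_j> / sqrt(<u_j, u_j>), so |<v, e_j>|^2 = <v, u_j>^2 / <u_j, u_j>.
Coefficients: <v, e_1> = -4/sqrt(9), <v, e_2> = 1/sqrt(45).
Square and sum: Σ |<v, e_j>|^2 = 9/5.
Compute ||v||^2 = v·v = 9.
Deficit = 9 − 9/5 = 36/5 ≥ 0, confirming Bessel's inequality. (The deficit equals ||v − Σ <v,e_j> e_j||^2, the squared distance from v to span{e_j}.)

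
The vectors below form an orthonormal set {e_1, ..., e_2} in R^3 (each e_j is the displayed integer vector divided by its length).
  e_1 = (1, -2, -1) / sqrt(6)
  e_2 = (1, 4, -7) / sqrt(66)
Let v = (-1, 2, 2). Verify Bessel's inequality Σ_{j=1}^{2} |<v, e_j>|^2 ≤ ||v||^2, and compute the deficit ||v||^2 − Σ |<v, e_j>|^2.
Σ |<v, e_j>|^2 = 98/11; ||v||^2 = 9; deficit = 1/11

Write each e_j = u_j / sqrt(<u_j, u_j>) where u_j is the displayed integer vector. Then <v, e_j> = <v, u_j> / sqrt(<u_j, u_j>), so |<v, e_j>|^2 = <v, u_j>^2 / <u_j, u_j>.
Coefficients: <v, e_1> = -7/sqrt(6), <v, e_2> = -7/sqrt(66).
Square and sum: Σ |<v, e_j>|^2 = 98/11.
Compute ||v||^2 = v·v = 9.
Deficit = 9 − 98/11 = 1/11 ≥ 0, confirming Bessel's inequality. (The deficit equals ||v − Σ <v,e_j> e_j||^2, the squared distance from v to span{e_j}.)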